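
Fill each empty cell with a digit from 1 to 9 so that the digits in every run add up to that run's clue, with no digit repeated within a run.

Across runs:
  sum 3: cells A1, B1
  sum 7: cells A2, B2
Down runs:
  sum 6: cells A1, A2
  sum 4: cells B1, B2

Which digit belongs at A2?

3 in 2 cells must be {1,2}; 4 in 2 cells must be {1,3}.
The 3 across and the 4 down share only 1, so B1 = 1.
B2 = 4 − 1 = 3 completes the 4 down.
A1 = 3 − 1 = 2 completes the 3 across.
A2 = 7 − 3 = 4 completes the 7 across.

4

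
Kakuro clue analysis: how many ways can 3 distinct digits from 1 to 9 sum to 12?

7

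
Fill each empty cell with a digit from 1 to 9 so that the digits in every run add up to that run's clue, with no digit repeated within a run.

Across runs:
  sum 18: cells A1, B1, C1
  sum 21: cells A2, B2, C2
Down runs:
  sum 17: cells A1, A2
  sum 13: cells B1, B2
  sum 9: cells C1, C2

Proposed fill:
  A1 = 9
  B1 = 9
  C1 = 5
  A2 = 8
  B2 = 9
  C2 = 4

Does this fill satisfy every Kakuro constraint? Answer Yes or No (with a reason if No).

No — the down run B1–B2 sums to 18, not 13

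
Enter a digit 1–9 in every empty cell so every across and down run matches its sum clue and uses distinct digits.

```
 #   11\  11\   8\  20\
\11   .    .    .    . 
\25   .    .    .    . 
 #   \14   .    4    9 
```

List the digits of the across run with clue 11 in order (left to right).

11 in 4 cells must be {1,2,3,5}.
R3C2 = 14 − 13 = 1 completes the 14 across.
No cell is forced outright now. R2C3 can only be 1 or 3 (the digits allowed by both its 25 across and its 8 down). If R2C3 = 1: that forces R1C3 = 3, R1C4 = 5, after which R2C4 would have to be in {7,8,9} for the 25 across but in {6} for the 20 down — contradiction. So R2C3 = 3.
R1C3 = 8 − 7 = 1 completes the 8 down.
Nothing is forced directly, so branch on R1C2, whose candidates are 2 or 3. If R1C2 = 2: that forces R2C2 = 8, R2C4 = 5, after which R1C4 would have to be in {3,5} for the 11 across but in {6} for the 20 down — contradiction. So R1C2 = 3.
R1C4 = 5: the only remaining digit allowed by both the 11 across and the 20 down.
R2C2 = 11 − 4 = 7 completes the 11 down.
R2C4 = 20 − 14 = 6 completes the 20 down.
R1C1 = 11 − 9 = 2 completes the 11 across.

2 3 1 5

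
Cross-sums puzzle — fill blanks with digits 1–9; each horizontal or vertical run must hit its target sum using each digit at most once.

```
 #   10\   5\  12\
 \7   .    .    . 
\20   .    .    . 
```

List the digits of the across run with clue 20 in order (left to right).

7 in 3 cells must be {1,2,4}.
The 7 across and the 12 down share only 4, so R1C3 = 4.
R2C3 = 12 − 4 = 8 completes the 12 down.
Given what's placed, R2C2 must be 3 to fit the 20 across and 5 down.
R1C2 = 5 − 3 = 2 completes the 5 down.
R2C1 = 20 − 11 = 9 completes the 20 across.
R1C1 = 7 − 6 = 1 completes the 7 across.

9 3 8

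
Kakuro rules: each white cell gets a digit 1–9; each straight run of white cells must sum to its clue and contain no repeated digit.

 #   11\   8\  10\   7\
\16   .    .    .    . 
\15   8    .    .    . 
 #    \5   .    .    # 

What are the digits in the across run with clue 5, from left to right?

3 2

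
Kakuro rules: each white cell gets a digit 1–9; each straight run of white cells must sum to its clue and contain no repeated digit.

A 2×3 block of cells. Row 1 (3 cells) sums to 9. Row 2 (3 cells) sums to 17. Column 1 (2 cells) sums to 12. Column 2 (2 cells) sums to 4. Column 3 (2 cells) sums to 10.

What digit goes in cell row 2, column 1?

7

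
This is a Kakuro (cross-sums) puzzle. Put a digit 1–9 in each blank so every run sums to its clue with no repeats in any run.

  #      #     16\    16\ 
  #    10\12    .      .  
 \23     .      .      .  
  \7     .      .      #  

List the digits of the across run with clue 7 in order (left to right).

23 in 3 cells must be {6,8,9}; 16 in 2 cells must be {7,9}.
The 23 across and the 16 down share only 9, so R2C3 = 9.
R1C3 = 16 − 9 = 7 completes the 16 down.
R1C2 = 12 − 7 = 5 completes the 12 across.
R2C2 = 8: the only remaining digit allowed by both the 23 across and the 16 down.
R3C2 = 16 − 13 = 3 completes the 16 down.
R2C1 = 23 − 17 = 6 completes the 23 across.
R3C1 = 7 − 3 = 4 completes the 7 across.

4 3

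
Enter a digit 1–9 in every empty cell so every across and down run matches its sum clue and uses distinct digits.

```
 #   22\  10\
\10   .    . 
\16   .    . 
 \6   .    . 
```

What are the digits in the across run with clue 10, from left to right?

8, 2

16 in 2 cells must be {7,9}.
The 16 across and the 10 down share only 7, so R2C2 = 7.
The 6 across and the 22 down share only 5, so R3C1 = 5.
R3C2 = 6 − 5 = 1 completes the 6 across.
R1C2 = 10 − 8 = 2 completes the 10 down.
R2C1 = 16 − 7 = 9 completes the 16 across.
R1C1 = 10 − 2 = 8 completes the 10 across.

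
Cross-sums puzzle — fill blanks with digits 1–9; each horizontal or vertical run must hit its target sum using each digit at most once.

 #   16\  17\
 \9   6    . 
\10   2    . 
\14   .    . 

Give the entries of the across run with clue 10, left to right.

2 8

R1C2 = 9 − 6 = 3 completes the 9 across.
R2C2 = 10 − 2 = 8 completes the 10 across.
R3C1 = 16 − 8 = 8 completes the 16 down.
R3C2 = 14 − 8 = 6 completes the 14 across.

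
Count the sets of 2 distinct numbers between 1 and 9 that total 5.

2 distinct digits from 1–9 sum between 3 and 17.
Enumerating: {1,4}, {2,3}.

2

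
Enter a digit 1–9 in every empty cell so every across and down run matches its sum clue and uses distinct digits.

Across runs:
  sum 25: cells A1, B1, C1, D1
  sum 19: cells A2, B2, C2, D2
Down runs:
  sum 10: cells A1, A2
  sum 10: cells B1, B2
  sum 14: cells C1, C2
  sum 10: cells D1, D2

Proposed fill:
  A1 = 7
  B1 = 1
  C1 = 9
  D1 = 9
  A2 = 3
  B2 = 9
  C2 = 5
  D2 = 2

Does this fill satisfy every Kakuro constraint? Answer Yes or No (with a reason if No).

No — the down run D1–D2 sums to 11, not 10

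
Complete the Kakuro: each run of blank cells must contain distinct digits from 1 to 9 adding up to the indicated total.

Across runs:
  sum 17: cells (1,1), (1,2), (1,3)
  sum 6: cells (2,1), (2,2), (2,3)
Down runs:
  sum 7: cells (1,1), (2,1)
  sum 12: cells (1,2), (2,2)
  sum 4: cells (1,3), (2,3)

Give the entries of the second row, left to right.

6 in 3 cells must be {1,2,3}; 4 in 2 cells must be {1,3}.
The 6 across and the 12 down share only 3, so (2,2) = 3.
Given what's placed, (2,3) must be 1 to fit the 6 across and 4 down.
(1,2) = 12 − 3 = 9 completes the 12 down.
(1,3) = 4 − 1 = 3 completes the 4 down.
(2,1) = 6 − 4 = 2 completes the 6 across.
(1,1) = 17 − 12 = 5 completes the 17 across.

2, 3, 1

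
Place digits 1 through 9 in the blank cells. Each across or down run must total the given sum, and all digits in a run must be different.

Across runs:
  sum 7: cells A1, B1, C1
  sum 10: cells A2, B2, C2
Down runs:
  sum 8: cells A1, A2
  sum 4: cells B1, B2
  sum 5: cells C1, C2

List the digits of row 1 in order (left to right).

2 1 4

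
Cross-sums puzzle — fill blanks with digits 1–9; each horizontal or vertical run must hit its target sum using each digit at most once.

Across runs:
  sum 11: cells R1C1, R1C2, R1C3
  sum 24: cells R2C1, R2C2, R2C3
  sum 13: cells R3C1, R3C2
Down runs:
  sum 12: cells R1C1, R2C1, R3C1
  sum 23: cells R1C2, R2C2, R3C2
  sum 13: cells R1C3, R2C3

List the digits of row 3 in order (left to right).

4, 9

24 in 3 cells must be {7,8,9}; 23 in 3 cells must be {6,8,9}.
Nothing is forced directly, so branch on R1C2, whose candidates are 6 or 8. If R1C2 = 8: then R1C3 would have to be in {1,2} for the 11 across but in {4,5,6,7,8,9} for the 13 down — contradiction. So R1C2 = 6.
Given what's placed, R1C3 must be 4 to fit the 11 across and 13 down.
R2C3 = 13 − 4 = 9 completes the 13 down.
R1C1 = 11 − 10 = 1 completes the 11 across.
R2C2 = 8: the only remaining digit allowed by both the 24 across and the 23 down.
R3C2 = 23 − 14 = 9 completes the 23 down.
R2C1 = 24 − 17 = 7 completes the 24 across.
R3C1 = 13 − 9 = 4 completes the 13 across.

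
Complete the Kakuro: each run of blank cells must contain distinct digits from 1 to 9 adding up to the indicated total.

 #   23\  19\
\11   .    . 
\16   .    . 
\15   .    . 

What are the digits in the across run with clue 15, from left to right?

6, 9

16 in 2 cells must be {7,9}; 23 in 3 cells must be {6,8,9}.
The 16 across and the 23 down share only 9, so R2C1 = 9.
R2C2 = 16 − 9 = 7 completes the 16 across.
Nothing is forced directly, so branch on R1C1, whose candidates are 6 or 8. If R1C1 = 6: then R1C2 would have to be in {5} for the 11 across but in {3,4,8,9} for the 19 down — contradiction. So R1C1 = 8.
R1C2 = 11 − 8 = 3 completes the 11 across.
R3C1 = 23 − 17 = 6 completes the 23 down.
R3C2 = 15 − 6 = 9 completes the 15 across.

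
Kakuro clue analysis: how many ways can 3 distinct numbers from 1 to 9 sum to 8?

2

3 distinct digits from 1–9 sum between 6 and 24.
Enumerating: {1,2,5}, {1,3,4}.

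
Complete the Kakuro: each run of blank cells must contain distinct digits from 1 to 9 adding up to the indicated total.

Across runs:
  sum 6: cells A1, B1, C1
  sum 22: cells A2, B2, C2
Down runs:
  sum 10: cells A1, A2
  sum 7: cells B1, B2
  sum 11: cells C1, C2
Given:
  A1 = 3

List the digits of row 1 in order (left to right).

6 in 3 cells must be {1,2,3}.
C1 = 2: the only remaining digit allowed by both the 6 across and the 11 down.
A2 = 10 − 3 = 7 completes the 10 down.
B2 = 6: the only remaining digit allowed by both the 22 across and the 7 down.
C2 = 22 − 13 = 9 completes the 22 across.
B1 = 6 − 5 = 1 completes the 6 across.

3 1 2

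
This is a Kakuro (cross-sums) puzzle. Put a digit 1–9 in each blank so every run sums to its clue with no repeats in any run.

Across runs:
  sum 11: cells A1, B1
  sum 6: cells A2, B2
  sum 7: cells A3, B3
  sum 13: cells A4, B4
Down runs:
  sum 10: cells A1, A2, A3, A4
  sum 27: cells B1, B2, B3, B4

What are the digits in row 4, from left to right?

4 9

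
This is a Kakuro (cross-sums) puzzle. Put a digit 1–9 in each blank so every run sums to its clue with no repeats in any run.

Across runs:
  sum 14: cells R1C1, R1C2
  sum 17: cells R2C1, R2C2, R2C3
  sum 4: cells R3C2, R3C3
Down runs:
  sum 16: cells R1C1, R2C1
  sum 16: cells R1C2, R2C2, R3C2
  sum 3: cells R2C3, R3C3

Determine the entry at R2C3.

2

4 in 2 cells must be {1,3}; 16 in 2 cells must be {7,9}; 3 in 2 cells must be {1,2}.
The 14 across and the 16 down share only 9, so R1C1 = 9.
R1C2 = 14 − 9 = 5 completes the 14 across.
R2C1 = 16 − 9 = 7 completes the 16 down.
R3C2 = 3: the only remaining digit allowed by both the 4 across and the 16 down.
R3C3 = 4 − 3 = 1 completes the 4 across.
R2C2 = 16 − 8 = 8 completes the 16 down.
R2C3 = 17 − 15 = 2 completes the 17 across.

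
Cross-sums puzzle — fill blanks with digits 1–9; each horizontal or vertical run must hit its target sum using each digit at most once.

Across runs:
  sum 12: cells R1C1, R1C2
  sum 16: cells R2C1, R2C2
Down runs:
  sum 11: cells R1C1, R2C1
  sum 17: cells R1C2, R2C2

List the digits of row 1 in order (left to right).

4 8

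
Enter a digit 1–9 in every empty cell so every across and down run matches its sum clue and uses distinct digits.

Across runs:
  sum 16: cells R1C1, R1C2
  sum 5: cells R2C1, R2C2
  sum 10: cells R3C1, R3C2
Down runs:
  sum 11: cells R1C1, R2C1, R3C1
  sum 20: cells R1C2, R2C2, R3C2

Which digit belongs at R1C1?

7

16 in 2 cells must be {7,9}.
The 16 across and the 11 down share only 7, so R1C1 = 7.
R1C2 = 16 − 7 = 9 completes the 16 across.
Nothing is forced directly, so branch on R2C1, whose candidates are 1 or 3. If R2C1 = 3: then R2C2 would have to be in {2} for the 5 across but in {3,4,5,6,7,8} for the 20 down — contradiction. So R2C1 = 1.
R2C2 = 5 − 1 = 4 completes the 5 across.
R3C1 = 11 − 8 = 3 completes the 11 down.
R3C2 = 10 − 3 = 7 completes the 10 across.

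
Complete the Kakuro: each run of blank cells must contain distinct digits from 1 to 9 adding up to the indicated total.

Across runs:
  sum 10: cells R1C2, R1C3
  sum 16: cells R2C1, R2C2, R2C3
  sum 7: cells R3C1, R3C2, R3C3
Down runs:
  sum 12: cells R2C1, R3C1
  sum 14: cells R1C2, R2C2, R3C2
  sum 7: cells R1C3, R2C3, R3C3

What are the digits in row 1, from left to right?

6 4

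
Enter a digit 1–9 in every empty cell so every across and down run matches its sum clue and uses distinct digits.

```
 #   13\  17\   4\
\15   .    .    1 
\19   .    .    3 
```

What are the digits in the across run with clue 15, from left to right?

17 in 2 cells must be {8,9}; 4 in 2 cells must be {1,3}.
Given what's placed, R2C2 must be 9 to fit the 19 across and 17 down.
R1C2 = 17 − 9 = 8 completes the 17 down.
R2C1 = 19 − 12 = 7 completes the 19 across.
R1C1 = 15 − 9 = 6 completes the 15 across.

6, 8, 1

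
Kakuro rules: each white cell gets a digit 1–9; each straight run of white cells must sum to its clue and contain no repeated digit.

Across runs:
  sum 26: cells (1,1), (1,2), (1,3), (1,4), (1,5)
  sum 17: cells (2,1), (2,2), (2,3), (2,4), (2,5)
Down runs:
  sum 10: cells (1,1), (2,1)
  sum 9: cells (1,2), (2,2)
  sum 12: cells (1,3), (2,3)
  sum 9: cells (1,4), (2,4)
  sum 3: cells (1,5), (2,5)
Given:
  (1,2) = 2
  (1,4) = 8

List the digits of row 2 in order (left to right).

4 7 3 1 2

3 in 2 cells must be {1,2}.
Given what's placed, (1,5) must be 1 to fit the 26 across and 3 down.
(2,2) = 9 − 2 = 7 completes the 9 down.
(2,4) = 9 − 8 = 1 completes the 9 down.
(2,5) = 3 − 1 = 2 completes the 3 down.
Given what's placed, (1,3) must be 9 to fit the 26 across and 12 down.
(2,3) = 12 − 9 = 3 completes the 12 down.
(1,1) = 26 − 20 = 6 completes the 26 across.
(2,1) = 17 − 13 = 4 completes the 17 across.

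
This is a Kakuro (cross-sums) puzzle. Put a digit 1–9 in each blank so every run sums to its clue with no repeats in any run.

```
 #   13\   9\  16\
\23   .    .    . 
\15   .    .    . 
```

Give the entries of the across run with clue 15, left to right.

23 in 3 cells must be {6,8,9}; 16 in 2 cells must be {7,9}.
The 23 across and the 16 down share only 9, so R1C3 = 9.
R2C3 = 16 − 9 = 7 completes the 16 down.
Nothing is forced directly, so branch on R2C1, whose candidates are 5 or 6. If R2C1 = 6: then R1C1 would have to be in {6,8} for the 23 across but in {7} for the 13 down — contradiction. So R2C1 = 5.
R1C1 = 13 − 5 = 8 completes the 13 down.
R1C2 = 23 − 17 = 6 completes the 23 across.
R2C2 = 15 − 12 = 3 completes the 15 across.

5 3 7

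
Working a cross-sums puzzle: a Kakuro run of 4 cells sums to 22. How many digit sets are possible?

11

4 distinct digits from 1–9 sum between 10 and 30.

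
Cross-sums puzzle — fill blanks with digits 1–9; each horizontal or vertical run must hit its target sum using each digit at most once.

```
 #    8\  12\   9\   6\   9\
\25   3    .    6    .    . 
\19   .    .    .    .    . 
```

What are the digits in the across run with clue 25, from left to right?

R2C1 = 8 − 3 = 5 completes the 8 down.
R2C3 = 9 − 6 = 3 completes the 9 down.
No cell is forced outright now. R2C2 can only be 4 or 8 (the digits allowed by both its 19 across and its 12 down). If R2C2 = 4: that forces R1C2 = 8, R1C4 = 1, R1C5 = 7, after which R2C4 would have to be in {1,6} for the 19 across but in {5} for the 6 down — contradiction. So R2C2 = 8.
R1C2 = 12 − 8 = 4 completes the 12 down.
Given what's placed, R1C4 must be 5 to fit the 25 across and 6 down.
R1C5 = 25 − 18 = 7 completes the 25 across.
R2C4 = 6 − 5 = 1 completes the 6 down.
R2C5 = 19 − 17 = 2 completes the 19 across.

3, 4, 6, 5, 7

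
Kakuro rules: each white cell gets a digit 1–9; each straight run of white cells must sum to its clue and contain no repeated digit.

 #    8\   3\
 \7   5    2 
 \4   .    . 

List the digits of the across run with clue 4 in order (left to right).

4 in 2 cells must be {1,3}; 3 in 2 cells must be {1,2}.
R2C1 = 8 − 5 = 3 completes the 8 down.
R2C2 = 4 − 3 = 1 completes the 4 across.

3 1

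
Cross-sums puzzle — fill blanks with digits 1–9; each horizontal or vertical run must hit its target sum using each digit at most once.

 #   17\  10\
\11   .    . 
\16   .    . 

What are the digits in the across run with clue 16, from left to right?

9 7

16 in 2 cells must be {7,9}; 17 in 2 cells must be {8,9}.
The 16 across and the 17 down share only 9, so R2C1 = 9.
R2C2 = 16 − 9 = 7 completes the 16 across.
R1C1 = 17 − 9 = 8 completes the 17 down.
R1C2 = 11 − 8 = 3 completes the 11 across.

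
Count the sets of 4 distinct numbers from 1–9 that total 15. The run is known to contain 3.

4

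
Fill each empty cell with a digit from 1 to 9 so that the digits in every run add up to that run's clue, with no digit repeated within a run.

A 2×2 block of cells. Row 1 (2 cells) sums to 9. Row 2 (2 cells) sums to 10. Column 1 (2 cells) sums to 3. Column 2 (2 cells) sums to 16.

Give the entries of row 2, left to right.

1 9

3 in 2 cells must be {1,2}; 16 in 2 cells must be {7,9}.
The 9 across and the 16 down share only 7, so (1,2) = 7.
(2,2) = 16 − 7 = 9 completes the 16 down.
(1,1) = 9 − 7 = 2 completes the 9 across.
(2,1) = 10 − 9 = 1 completes the 10 across.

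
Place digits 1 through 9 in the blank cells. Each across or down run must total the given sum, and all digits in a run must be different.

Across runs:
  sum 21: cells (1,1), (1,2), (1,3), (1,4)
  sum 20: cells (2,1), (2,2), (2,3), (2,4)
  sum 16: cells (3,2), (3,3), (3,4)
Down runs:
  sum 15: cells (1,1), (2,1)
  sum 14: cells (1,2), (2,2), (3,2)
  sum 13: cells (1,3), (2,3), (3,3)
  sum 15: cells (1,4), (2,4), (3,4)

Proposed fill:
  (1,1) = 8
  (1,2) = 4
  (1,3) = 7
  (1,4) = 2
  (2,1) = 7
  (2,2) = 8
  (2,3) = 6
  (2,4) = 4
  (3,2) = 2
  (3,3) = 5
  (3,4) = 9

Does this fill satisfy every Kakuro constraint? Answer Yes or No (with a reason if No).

No — the across run (2,1)–(2,4) sums to 25, not 20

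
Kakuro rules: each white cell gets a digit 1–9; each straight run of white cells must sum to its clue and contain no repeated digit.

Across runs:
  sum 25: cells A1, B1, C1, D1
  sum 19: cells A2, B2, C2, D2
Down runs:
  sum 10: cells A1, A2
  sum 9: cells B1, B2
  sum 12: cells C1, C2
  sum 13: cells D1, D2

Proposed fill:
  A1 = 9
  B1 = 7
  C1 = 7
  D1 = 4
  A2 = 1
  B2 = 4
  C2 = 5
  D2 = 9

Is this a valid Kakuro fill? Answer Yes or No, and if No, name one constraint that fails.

No — the across run A1–D1 sums to 27, not 25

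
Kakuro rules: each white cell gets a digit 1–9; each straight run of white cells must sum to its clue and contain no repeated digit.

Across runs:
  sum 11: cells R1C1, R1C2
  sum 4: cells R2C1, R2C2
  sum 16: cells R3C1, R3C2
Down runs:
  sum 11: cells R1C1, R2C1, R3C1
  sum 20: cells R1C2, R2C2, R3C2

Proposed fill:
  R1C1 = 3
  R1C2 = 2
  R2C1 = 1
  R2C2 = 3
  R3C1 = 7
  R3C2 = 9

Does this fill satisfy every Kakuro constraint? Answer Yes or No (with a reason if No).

No — the down run R1C2–R3C2 sums to 14, not 20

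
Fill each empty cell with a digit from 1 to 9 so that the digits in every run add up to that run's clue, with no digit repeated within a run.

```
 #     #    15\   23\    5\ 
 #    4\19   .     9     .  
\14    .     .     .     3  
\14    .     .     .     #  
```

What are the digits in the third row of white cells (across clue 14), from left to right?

3, 5, 6

4 in 2 cells must be {1,3}; 23 in 3 cells must be {6,8,9}.
R1C4 = 5 − 3 = 2 completes the 5 down.
R2C1 = 1: the only remaining digit allowed by both the 14 across and the 4 down.
R3C1 = 4 − 1 = 3 completes the 4 down.
R3C3 = 6: the only remaining digit allowed by both the 14 across and the 23 down.
R1C2 = 19 − 11 = 8 completes the 19 across.
R2C3 = 23 − 15 = 8 completes the 23 down.
R3C2 = 14 − 9 = 5 completes the 14 across.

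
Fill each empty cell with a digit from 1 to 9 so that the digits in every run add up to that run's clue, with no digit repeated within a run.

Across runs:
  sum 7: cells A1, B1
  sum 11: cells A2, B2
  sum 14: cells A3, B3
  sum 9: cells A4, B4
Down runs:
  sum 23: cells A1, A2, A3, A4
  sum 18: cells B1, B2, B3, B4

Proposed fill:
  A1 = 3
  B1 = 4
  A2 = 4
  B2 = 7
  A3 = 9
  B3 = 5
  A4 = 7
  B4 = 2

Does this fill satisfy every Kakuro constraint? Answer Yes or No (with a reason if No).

Across: 3+4=7; 4+7=11; 9+5=14; 7+2=9. Down: 3+4+9+7=23; 4+7+5+2=18. No digit repeats within any run.

Yes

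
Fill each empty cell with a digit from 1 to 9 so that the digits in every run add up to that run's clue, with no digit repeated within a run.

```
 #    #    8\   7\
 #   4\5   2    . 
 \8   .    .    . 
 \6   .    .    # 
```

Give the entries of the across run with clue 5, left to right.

2, 3

4 in 2 cells must be {1,3}.
R1C3 = 5 − 2 = 3 completes the 5 across.
R2C3 = 7 − 3 = 4 completes the 7 down.
R3C1 = 1: only digit in both the 6-across and 4-down candidate sets.
R3C2 = 6 − 1 = 5 completes the 6 across.
R2C1 = 4 − 1 = 3 completes the 4 down.
R2C2 = 8 − 7 = 1 completes the 8 across.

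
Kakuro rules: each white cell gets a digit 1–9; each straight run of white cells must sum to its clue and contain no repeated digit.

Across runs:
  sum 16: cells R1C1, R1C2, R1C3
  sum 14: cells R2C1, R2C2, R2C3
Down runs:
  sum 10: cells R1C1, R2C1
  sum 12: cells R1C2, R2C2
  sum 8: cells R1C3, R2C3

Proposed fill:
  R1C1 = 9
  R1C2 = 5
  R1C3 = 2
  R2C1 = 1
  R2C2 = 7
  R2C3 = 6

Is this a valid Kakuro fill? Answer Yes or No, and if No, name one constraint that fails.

Across: 9+5+2=16; 1+7+6=14. Down: 9+1=10; 5+7=12; 2+6=8. No digit repeats within any run.

Yes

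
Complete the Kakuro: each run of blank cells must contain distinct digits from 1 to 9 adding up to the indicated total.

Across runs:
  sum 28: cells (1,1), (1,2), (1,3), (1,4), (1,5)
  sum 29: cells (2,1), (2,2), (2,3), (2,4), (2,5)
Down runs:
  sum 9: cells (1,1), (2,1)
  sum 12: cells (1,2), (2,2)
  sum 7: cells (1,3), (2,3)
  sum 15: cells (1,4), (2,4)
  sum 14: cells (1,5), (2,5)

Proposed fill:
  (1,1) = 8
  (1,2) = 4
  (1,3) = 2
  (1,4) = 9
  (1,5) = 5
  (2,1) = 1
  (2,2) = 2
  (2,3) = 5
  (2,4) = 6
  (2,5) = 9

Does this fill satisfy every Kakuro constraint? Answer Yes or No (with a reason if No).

No — the down run (1,2)–(2,2) sums to 6, not 12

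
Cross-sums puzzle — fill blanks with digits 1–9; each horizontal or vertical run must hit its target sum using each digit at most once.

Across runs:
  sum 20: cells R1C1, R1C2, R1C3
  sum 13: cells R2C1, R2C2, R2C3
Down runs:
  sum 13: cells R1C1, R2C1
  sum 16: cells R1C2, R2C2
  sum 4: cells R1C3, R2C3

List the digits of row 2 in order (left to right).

16 in 2 cells must be {7,9}; 4 in 2 cells must be {1,3}.
The 20 across and the 4 down share only 3, so R1C3 = 3.
R2C3 = 4 − 3 = 1 completes the 4 down.
Given what's placed, R1C2 must be 9 to fit the 20 across and 16 down.
R2C2 = 16 − 9 = 7 completes the 16 down.
R1C1 = 20 − 12 = 8 completes the 20 across.
R2C1 = 13 − 8 = 5 completes the 13 across.

5, 7, 1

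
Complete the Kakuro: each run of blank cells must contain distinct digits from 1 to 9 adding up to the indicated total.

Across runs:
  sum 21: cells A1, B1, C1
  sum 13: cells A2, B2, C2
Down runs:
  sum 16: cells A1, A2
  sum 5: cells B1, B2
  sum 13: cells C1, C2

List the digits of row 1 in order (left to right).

16 in 2 cells must be {7,9}.
The 21 across and the 5 down share only 4, so B1 = 4.
B2 = 5 − 4 = 1 completes the 5 down.
Given what's placed, A1 must be 9 to fit the 21 across and 16 down.
C1 = 21 − 13 = 8 completes the 21 across.
A2 = 16 − 9 = 7 completes the 16 down.
C2 = 13 − 8 = 5 completes the 13 across.

9, 4, 8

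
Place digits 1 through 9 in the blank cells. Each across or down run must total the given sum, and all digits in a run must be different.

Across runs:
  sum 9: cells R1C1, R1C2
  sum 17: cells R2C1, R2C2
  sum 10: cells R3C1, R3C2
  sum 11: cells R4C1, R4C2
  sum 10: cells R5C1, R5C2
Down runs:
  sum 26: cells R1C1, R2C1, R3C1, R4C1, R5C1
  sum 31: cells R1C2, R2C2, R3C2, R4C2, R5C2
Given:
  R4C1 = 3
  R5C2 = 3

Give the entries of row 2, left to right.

17 in 2 cells must be {8,9}.
R4C2 = 11 − 3 = 8 completes the 11 across.
R5C1 = 10 − 3 = 7 completes the 10 across.
Given what's placed, R2C2 must be 9 to fit the 17 across and 31 down.
R2C1 = 17 − 9 = 8 completes the 17 across.

8, 9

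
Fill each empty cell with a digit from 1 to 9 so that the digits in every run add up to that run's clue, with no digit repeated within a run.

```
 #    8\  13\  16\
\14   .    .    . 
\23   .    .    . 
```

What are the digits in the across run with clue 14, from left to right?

23 in 3 cells must be {6,8,9}; 16 in 2 cells must be {7,9}.
The 23 across and the 8 down share only 6, so R2C1 = 6.
Given what's placed, R2C3 must be 9 to fit the 23 across and 16 down.
R1C1 = 8 − 6 = 2 completes the 8 down.
R1C3 = 16 − 9 = 7 completes the 16 down.
R2C2 = 23 − 15 = 8 completes the 23 across.
R1C2 = 14 − 9 = 5 completes the 14 across.

2 5 7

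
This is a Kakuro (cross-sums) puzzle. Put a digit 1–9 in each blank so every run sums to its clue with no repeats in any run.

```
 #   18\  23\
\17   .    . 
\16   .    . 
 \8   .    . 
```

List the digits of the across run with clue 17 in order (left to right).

9 8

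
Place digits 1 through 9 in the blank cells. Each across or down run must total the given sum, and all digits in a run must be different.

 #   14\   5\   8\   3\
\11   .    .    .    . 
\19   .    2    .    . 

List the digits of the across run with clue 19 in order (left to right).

9 2 7 1

11 in 4 cells must be {1,2,3,5}; 3 in 2 cells must be {1,2}.
Only 5 fits R1C1 under both its across sum 11 and down sum 14.
R1C2 = 5 − 2 = 3 completes the 5 down.
R2C1 = 14 − 5 = 9 completes the 14 down.
Given what's placed, R2C4 must be 1 to fit the 19 across and 3 down.
R1C4 = 3 − 1 = 2 completes the 3 down.
R2C3 = 19 − 12 = 7 completes the 19 across.
R1C3 = 11 − 10 = 1 completes the 11 across.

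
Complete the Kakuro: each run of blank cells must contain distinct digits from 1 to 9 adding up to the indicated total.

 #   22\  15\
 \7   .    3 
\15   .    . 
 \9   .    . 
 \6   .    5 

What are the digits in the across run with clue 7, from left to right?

4 3

R1C1 = 7 − 3 = 4 completes the 7 across.
Given what's placed, R2C2 must be 6 to fit the 15 across and 15 down.
R3C2 = 15 − 14 = 1 completes the 15 down.
R4C1 = 6 − 5 = 1 completes the 6 across.
R2C1 = 15 − 6 = 9 completes the 15 across.
R3C1 = 9 − 1 = 8 completes the 9 across.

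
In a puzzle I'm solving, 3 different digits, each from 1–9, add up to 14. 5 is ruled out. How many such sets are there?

5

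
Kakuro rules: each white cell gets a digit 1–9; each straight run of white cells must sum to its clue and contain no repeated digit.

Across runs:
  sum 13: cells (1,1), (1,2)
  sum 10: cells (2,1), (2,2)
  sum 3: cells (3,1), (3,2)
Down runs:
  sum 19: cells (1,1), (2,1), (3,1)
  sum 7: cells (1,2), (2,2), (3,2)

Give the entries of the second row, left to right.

3 in 2 cells must be {1,2}; 7 in 3 cells must be {1,2,4}.
The 13 across and the 7 down share only 4, so (1,2) = 4.
The 3 across and the 19 down share only 2, so (3,1) = 2.
(3,2) = 3 − 2 = 1 completes the 3 across.
(1,1) = 13 − 4 = 9 completes the 13 across.
(2,1) = 19 − 11 = 8 completes the 19 down.
(2,2) = 10 − 8 = 2 completes the 10 across.

8 2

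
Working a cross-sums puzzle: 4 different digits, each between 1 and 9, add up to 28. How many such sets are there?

2

4 distinct digits from 1–9 sum between 10 and 30.
Enumerating: {4,7,8,9}, {5,6,8,9}.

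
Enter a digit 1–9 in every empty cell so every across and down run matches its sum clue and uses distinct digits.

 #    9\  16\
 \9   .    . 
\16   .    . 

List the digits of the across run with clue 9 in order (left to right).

16 in 2 cells must be {7,9}.
The 9 across and the 16 down share only 7, so R1C2 = 7.
The 16 across and the 9 down share only 7, so R2C1 = 7.
R2C2 = 16 − 7 = 9 completes the 16 across.
R1C1 = 9 − 7 = 2 completes the 9 across.

2 7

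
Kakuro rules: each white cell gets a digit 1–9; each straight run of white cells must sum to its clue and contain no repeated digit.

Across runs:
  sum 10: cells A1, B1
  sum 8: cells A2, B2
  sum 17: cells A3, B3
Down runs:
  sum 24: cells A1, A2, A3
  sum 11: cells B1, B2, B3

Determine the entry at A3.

9

17 in 2 cells must be {8,9}; 24 in 3 cells must be {7,8,9}.
The 8 across and the 24 down share only 7, so A2 = 7.
B2 = 8 − 7 = 1 completes the 8 across.
Given what's placed, B3 must be 8 to fit the 17 across and 11 down.
B1 = 11 − 9 = 2 completes the 11 down.
A3 = 17 − 8 = 9 completes the 17 across.
A1 = 10 − 2 = 8 completes the 10 across.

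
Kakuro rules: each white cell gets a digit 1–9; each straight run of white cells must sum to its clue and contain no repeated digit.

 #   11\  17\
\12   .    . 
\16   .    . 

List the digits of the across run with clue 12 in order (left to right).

16 in 2 cells must be {7,9}; 17 in 2 cells must be {8,9}.
The 16 across and the 17 down share only 9, so R2C2 = 9.
R1C2 = 17 − 9 = 8 completes the 17 down.
R2C1 = 16 − 9 = 7 completes the 16 across.
R1C1 = 12 − 8 = 4 completes the 12 across.

4 8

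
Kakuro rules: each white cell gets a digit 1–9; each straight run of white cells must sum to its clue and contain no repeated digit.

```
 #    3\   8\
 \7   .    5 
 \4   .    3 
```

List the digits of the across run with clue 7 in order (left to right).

2 5

4 in 2 cells must be {1,3}; 3 in 2 cells must be {1,2}.
R1C1 = 7 − 5 = 2 completes the 7 across.
R2C1 = 4 − 3 = 1 completes the 4 across.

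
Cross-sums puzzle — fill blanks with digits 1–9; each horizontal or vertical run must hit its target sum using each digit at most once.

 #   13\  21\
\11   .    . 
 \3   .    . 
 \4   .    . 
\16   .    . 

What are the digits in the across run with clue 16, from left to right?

7, 9

3 in 2 cells must be {1,2}; 4 in 2 cells must be {1,3}; 16 in 2 cells must be {7,9}.
Only 7 fits R4C1 under both its across sum 16 and down sum 13.
R4C2 = 16 − 7 = 9 completes the 16 across.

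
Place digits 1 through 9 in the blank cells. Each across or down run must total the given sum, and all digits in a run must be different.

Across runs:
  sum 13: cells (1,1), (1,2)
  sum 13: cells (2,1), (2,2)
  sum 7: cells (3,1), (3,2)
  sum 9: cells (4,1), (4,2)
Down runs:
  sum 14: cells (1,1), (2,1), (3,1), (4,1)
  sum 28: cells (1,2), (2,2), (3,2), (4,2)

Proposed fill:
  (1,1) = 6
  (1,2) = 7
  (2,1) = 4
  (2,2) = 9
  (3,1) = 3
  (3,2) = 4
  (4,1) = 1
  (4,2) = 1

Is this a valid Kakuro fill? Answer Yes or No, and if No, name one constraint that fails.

No — the across run (4,1)–(4,2) sums to 2, not 9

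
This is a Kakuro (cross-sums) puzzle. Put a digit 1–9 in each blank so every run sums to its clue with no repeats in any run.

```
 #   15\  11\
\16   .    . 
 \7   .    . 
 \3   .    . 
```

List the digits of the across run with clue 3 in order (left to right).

2 1

16 in 2 cells must be {7,9}; 3 in 2 cells must be {1,2}.
The 16 across and the 11 down share only 7, so R1C2 = 7.
Given what's placed, R3C2 must be 1 to fit the 3 across and 11 down.
R1C1 = 16 − 7 = 9 completes the 16 across.
R2C2 = 11 − 8 = 3 completes the 11 down.
R3C1 = 3 − 1 = 2 completes the 3 across.
R2C1 = 7 − 3 = 4 completes the 7 across.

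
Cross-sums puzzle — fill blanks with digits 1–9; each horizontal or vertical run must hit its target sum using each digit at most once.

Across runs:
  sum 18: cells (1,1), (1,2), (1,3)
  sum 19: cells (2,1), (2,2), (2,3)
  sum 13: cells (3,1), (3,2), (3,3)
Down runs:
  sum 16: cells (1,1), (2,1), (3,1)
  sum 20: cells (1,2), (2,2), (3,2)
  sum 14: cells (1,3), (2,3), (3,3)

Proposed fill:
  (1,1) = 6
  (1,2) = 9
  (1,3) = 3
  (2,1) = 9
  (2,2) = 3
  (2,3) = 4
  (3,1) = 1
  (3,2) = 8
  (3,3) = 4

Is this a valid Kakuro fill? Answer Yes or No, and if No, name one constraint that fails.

No — the down run (1,3)–(3,3) sums to 11, not 14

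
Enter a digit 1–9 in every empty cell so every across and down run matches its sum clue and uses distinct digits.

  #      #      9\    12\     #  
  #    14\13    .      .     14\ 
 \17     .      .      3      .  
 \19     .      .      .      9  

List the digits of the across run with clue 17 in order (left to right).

8 1 3 5

R2C4 = 14 − 9 = 5 completes the 14 down.
Given what's placed, R2C1 must be 8 to fit the 17 across and 14 down.
R2C2 = 17 − 16 = 1 completes the 17 across.
R3C1 = 14 − 8 = 6 completes the 14 down.
Given what's placed, R3C2 must be 3 to fit the 19 across and 9 down.
R3C3 = 19 − 18 = 1 completes the 19 across.
R1C2 = 9 − 4 = 5 completes the 9 down.
R1C3 = 13 − 5 = 8 completes the 13 across.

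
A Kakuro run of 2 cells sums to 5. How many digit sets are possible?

2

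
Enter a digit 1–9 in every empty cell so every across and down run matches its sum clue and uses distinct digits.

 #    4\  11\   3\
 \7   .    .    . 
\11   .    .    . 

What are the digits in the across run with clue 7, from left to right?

7 in 3 cells must be {1,2,4}; 4 in 2 cells must be {1,3}; 3 in 2 cells must be {1,2}.
The 7 across and the 4 down share only 1, so R1C1 = 1.
Given what's placed, R1C3 must be 2 to fit the 7 across and 3 down.
R2C1 = 4 − 1 = 3 completes the 4 down.
R2C3 = 3 − 2 = 1 completes the 3 down.
R1C2 = 7 − 3 = 4 completes the 7 across.
R2C2 = 11 − 4 = 7 completes the 11 across.

1 4 2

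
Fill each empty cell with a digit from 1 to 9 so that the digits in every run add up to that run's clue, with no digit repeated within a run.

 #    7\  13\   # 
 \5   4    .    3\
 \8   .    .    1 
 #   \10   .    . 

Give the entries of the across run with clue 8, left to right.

3, 4, 1

3 in 2 cells must be {1,2}.
R1C2 = 5 − 4 = 1 completes the 5 across.
R2C1 = 7 − 4 = 3 completes the 7 down.
R2C2 = 8 − 4 = 4 completes the 8 across.
R3C2 = 13 − 5 = 8 completes the 13 down.
R3C3 = 10 − 8 = 2 completes the 10 across.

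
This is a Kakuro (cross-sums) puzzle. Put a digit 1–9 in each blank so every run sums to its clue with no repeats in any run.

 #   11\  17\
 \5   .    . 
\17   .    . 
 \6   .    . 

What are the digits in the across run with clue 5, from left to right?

17 in 2 cells must be {8,9}.
The 17 across and the 11 down share only 8, so R2C1 = 8.
R2C2 = 17 − 8 = 9 completes the 17 across.
Nothing is forced directly, so branch on R1C1, whose candidates are 1 or 2. If R1C1 = 1: then R1C2 would have to be in {4} for the 5 across but in {1,2,3,5,6,7} for the 17 down — contradiction. So R1C1 = 2.
R1C2 = 5 − 2 = 3 completes the 5 across.
R3C1 = 11 − 10 = 1 completes the 11 down.
R3C2 = 6 − 1 = 5 completes the 6 across.

2, 3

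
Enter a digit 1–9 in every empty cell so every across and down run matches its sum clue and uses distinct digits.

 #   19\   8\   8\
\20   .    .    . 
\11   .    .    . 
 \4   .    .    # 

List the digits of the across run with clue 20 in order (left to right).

4 in 2 cells must be {1,3}.
Only 3 fits R3C1 under both its across sum 4 and down sum 19.
R3C2 = 4 − 3 = 1 completes the 4 across.
Given what's placed, R2C1 must be 7 to fit the 11 across and 19 down.
R2C2 = 3: the only remaining digit allowed by both the 11 across and the 8 down.
R2C3 = 11 − 10 = 1 completes the 11 across.
R1C1 = 19 − 10 = 9 completes the 19 down.
R1C2 = 8 − 4 = 4 completes the 8 down.
R1C3 = 20 − 13 = 7 completes the 20 across.

9 4 7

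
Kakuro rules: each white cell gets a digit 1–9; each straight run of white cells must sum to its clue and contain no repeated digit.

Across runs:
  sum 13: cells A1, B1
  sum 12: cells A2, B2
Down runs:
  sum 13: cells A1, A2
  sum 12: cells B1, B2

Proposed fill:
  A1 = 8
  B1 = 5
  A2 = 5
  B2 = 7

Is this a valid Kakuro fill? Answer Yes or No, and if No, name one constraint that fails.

Yes

Across: 8+5=13; 5+7=12. Down: 8+5=13; 5+7=12. No digit repeats within any run.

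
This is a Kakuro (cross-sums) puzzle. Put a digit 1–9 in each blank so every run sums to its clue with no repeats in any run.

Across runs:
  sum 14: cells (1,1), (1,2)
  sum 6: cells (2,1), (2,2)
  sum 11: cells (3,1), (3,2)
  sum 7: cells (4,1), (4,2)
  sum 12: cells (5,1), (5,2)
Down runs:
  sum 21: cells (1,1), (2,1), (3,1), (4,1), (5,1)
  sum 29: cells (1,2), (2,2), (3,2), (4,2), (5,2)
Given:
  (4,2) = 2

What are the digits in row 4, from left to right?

5, 2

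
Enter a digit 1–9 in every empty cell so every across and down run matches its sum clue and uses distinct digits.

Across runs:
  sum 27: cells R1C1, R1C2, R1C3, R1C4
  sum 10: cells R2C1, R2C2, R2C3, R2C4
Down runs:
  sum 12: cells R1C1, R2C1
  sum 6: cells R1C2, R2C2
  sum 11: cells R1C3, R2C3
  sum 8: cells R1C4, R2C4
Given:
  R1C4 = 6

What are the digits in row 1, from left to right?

9 5 7 6

10 in 4 cells must be {1,2,3,4}.
R2C4 = 8 − 6 = 2 completes the 8 down.
Nothing is forced directly, so branch on R1C2, whose candidates are 4 or 5. If R1C2 = 4: then R2C2 would have to be in {1,3,4} for the 10 across but in {2} for the 6 down — contradiction. So R1C2 = 5.
R2C2 = 6 − 5 = 1 completes the 6 down.
Nothing is forced directly, so branch on R2C1, whose candidates are 3 or 4. If R2C1 = 4: then R1C1 would have to be in {7,9} for the 27 across but in {8} for the 12 down — contradiction. So R2C1 = 3.
R1C1 = 12 − 3 = 9 completes the 12 down.
R1C3 = 27 − 20 = 7 completes the 27 across.
R2C3 = 10 − 6 = 4 completes the 10 across.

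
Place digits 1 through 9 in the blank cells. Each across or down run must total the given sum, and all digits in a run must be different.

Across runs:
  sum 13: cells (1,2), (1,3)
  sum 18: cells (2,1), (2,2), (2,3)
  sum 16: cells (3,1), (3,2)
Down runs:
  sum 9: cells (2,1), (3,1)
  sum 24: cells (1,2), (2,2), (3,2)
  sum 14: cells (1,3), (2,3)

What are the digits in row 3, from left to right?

16 in 2 cells must be {7,9}; 24 in 3 cells must be {7,8,9}.
The 16 across and the 9 down share only 7, so (3,1) = 7.
(3,2) = 16 − 7 = 9 completes the 16 across.
(2,1) = 9 − 7 = 2 completes the 9 down.
(2,2) = 7: the only remaining digit allowed by both the 18 across and the 24 down.
(2,3) = 18 − 9 = 9 completes the 18 across.
(1,2) = 24 − 16 = 8 completes the 24 down.
(1,3) = 13 − 8 = 5 completes the 13 across.

7 9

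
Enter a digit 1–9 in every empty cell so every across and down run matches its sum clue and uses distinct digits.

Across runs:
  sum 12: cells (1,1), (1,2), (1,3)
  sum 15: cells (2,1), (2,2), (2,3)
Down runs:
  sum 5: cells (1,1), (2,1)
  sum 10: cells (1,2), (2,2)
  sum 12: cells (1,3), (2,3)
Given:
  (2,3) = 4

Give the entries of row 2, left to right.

(1,3) = 12 − 4 = 8 completes the 12 down.
Nothing is forced directly, so branch on (2,1), whose candidates are 2 or 3. If (2,1) = 3: then (1,1) would have to be in {1,3} for the 12 across but in {2} for the 5 down — contradiction. So (2,1) = 2.
(1,1) = 5 − 2 = 3 completes the 5 down.
(1,2) = 12 − 11 = 1 completes the 12 across.
(2,2) = 15 − 6 = 9 completes the 15 across.

2 9 4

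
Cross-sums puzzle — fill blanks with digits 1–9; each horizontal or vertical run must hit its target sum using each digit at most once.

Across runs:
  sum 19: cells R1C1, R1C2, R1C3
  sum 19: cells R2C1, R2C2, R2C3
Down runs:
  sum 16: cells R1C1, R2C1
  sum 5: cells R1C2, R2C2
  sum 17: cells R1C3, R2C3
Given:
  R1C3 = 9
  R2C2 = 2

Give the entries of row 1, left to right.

16 in 2 cells must be {7,9}; 17 in 2 cells must be {8,9}.
Given what's placed, R1C1 must be 7 to fit the 19 across and 16 down.
R1C2 = 19 − 16 = 3 completes the 19 across.
R2C1 = 16 − 7 = 9 completes the 16 down.
R2C3 = 19 − 11 = 8 completes the 19 across.

7, 3, 9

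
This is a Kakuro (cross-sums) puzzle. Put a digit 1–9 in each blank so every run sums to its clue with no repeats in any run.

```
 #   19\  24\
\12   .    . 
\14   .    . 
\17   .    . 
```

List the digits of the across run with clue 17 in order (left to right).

8 9

17 in 2 cells must be {8,9}; 24 in 3 cells must be {7,8,9}.
Nothing is forced directly, so branch on R2C2, whose candidates are 8 or 9. If R2C2 = 9: that forces R2C1 = 5, R3C1 = 8, after which R3C2 would have to be in {9} for the 17 across but in {7,8} for the 24 down — contradiction. So R2C2 = 8.
R2C1 = 14 − 8 = 6 completes the 14 across.
Given what's placed, R3C2 must be 9 to fit the 17 across and 24 down.
R1C2 = 24 − 17 = 7 completes the 24 down.
R3C1 = 17 − 9 = 8 completes the 17 across.
R1C1 = 12 − 7 = 5 completes the 12 across.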